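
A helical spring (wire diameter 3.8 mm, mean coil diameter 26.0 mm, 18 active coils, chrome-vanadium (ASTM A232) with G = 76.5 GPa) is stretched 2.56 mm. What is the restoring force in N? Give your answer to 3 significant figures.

k = Gd⁴/(8D³N_a) = (76.5×10³)(3.8⁴)/(8·26.0³·18) = 6.3025 N/mm
F = k·δ = 6.3025 × 2.56 = 16.134 N

16.1 N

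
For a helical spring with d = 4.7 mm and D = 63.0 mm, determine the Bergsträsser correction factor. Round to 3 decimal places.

C = D/d = 63.0/4.7 = 13.4043
K_B = (4C+2)/(4C−3) = 55.617/50.617 = 1.0988

1.099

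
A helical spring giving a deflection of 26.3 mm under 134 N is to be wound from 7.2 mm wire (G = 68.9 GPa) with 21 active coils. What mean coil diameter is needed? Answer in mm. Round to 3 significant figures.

60.0 mm

Required rate k = F/δ = 134/26.3 = 5.0951 N/mm
D = (Gd⁴/(8N_a·k))^(1/3) = (68.9×10³·7.2⁴/(8·21·5.0951))^(1/3)
  = (216317)^(1/3) = 60.0293 mm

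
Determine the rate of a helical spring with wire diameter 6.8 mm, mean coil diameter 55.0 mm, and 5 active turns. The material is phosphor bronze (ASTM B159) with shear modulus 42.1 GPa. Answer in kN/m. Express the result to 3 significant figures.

k = Gd⁴/(8D³N_a) = (42.1×10³ × 6.8⁴) / (8 × 55.0³ × 5)
  = 9.00156e+07 / 6.655e+06 = 13.526 N/mm

13.5 kN/m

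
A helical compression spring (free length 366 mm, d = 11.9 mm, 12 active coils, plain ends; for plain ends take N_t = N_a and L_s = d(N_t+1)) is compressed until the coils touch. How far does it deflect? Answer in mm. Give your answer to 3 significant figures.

N_t = 12; L_s = 11.9·13 = 154.7 mm
δ_solid = L₀ − L_s = 366 − 154.7 = 211.3 mm

211 mm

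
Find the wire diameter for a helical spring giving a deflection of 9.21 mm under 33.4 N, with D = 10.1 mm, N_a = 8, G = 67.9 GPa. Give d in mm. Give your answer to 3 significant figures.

Required rate k = F/δ = 33.4/9.21 = 3.6265 N/mm
d = (8D³N_a·k / G)^(1/4) = (8·10.1³·8·3.6265 / (67.9×10³))^0.25
  = (3.5218)^0.25 = 1.3699 mm

1.37 mm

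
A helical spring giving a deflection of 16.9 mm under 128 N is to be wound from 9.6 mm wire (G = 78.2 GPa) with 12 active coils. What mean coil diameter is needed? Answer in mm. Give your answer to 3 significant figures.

97.0 mm

Required rate k = F/δ = 128/16.9 = 7.574 N/mm
D = (Gd⁴/(8N_a·k))^(1/3) = (78.2×10³·9.6⁴/(8·12·7.574))^(1/3)
  = (913476)^(1/3) = 97.0284 mm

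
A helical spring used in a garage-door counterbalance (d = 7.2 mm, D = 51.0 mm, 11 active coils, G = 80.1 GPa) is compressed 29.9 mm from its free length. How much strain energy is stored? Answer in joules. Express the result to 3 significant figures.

8.24 J

k = Gd⁴/(8D³N_a) = (80.1×10³)(7.2⁴)/(8·51.0³·11) = 18.44 N/mm
U = ½kδ² = 0.5 × 18.44 × 29.9² = 8242.9 N·mm = 8.2429 J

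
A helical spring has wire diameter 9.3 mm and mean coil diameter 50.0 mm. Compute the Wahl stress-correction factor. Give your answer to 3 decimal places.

C = D/d = 50.0/9.3 = 5.3763
K_W = (4C−1)/(4C−4) + 0.615/C = 20.505/17.505 + 0.1144 = 1.2858

1.286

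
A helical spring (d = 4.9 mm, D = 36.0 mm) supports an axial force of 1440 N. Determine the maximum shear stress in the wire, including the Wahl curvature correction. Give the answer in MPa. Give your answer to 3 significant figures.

Spring index C = D/d = 36.0/4.9 = 7.3469
K_W = (4C−1)/(4C−4) + 0.615/C = 28.388/25.388 + 0.0837 = 1.2019
τ₀ = 8FD/(πd³) = 8·1440·36.0/(π·4.9³) = 414720/369.61 = 1122.1 MPa
τ_max = K·τ₀ = 1.2019 × 1122.1 = 1348.6 MPa

1350 MPa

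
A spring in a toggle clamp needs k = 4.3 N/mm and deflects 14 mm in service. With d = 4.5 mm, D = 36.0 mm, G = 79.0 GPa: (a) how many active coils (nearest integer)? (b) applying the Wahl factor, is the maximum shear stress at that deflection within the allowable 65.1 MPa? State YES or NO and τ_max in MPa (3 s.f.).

(a) 20 coils; (b) NO, τ_max = 72.4 MPa

N_a = Gd⁴/(8D³k) = (79.0×10³)(4.5⁴)/(8·36.0³·4.3) = 20.18 → N_a = 20
Actual rate k = Gd⁴/(8D³·20) = 4.3396 N/mm
Working load F = kδ = 4.3396·14 = 60.754 N
C = 36.0/4.5 = 8.0000; K_W = (4C−1)/(4C−4)+0.615/C = 1.1840
τ_max = K_W·8FD/(πd³) = 1.1840·61.12 = 72.367 MPa
τ_max > 65.1 MPa → exceeds allowable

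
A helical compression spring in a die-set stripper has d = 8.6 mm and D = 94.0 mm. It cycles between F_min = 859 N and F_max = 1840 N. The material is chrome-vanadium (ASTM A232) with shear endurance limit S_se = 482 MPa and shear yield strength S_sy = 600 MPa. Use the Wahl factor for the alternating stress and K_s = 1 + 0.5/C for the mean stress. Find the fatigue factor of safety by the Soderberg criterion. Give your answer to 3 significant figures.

C = D/d = 94.0/8.6 = 10.9302; K_W = (4C−1)/(4C−4)+0.615/C = 1.1318; K_s = 1+0.5/C = 1.0457
F_a = (F_max−F_min)/2 = 490.5 N; F_m = (F_max+F_min)/2 = 1349.5 N
τ_a = K_W·8F_aD/(πd³) = 1.1318 × 184.59 = 208.92 MPa
τ_m = K_s·8F_mD/(πd³) = 1.0457 × 507.86 = 531.09 MPa
Soderberg: 1/n_f = τ_a/S_se + τ_m/S_sy = 208.92/482 + 531.09/600 = 0.43344 + 0.88516 = 1.3186
n_f = 1/1.3186 = 0.7584

0.758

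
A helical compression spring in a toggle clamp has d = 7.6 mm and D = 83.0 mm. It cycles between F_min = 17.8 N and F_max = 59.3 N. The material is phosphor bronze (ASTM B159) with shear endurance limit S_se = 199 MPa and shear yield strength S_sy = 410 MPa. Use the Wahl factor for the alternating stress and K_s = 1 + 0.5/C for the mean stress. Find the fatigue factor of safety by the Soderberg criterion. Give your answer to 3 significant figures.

C = D/d = 83.0/7.6 = 10.9211; K_W = (4C−1)/(4C−4)+0.615/C = 1.1319; K_s = 1+0.5/C = 1.0458
F_a = (F_max−F_min)/2 = 20.75 N; F_m = (F_max+F_min)/2 = 38.55 N
τ_a = K_W·8F_aD/(πd³) = 1.1319 × 9.9907 = 11.309 MPa
τ_m = K_s·8F_mD/(πd³) = 1.0458 × 18.561 = 19.411 MPa
Soderberg: 1/n_f = τ_a/S_se + τ_m/S_sy = 11.309/199 + 19.411/410 = 0.05683 + 0.04734 = 0.10417
n_f = 1/0.10417 = 9.6

9.60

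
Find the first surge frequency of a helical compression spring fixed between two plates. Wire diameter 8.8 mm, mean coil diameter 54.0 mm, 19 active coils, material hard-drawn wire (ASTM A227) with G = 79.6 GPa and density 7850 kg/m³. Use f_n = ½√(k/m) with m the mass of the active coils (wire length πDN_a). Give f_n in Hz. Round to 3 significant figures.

56.9 Hz

k = Gd⁴/(8D³N_a) = (79.6×10³)(8.8⁴)/(8·54.0³·19) = 19.944 N/mm = 19944 N/m
Wire length L = πDN_a = π·54.0·19 = 3223.3 mm
m = ρ·(πd²/4)·L = 7850 × 60.821×10⁻⁶ m² × 3.2233 m = 1.5389 kg
f_n = ½√(k/m) = 0.5·√(19944/1.5389) = 0.5·√(12960) = 56.92 Hz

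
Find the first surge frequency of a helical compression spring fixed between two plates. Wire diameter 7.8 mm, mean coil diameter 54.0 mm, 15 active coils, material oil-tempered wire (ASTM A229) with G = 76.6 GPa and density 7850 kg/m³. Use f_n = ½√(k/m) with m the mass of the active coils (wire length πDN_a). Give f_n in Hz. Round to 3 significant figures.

k = Gd⁴/(8D³N_a) = (76.6×10³)(7.8⁴)/(8·54.0³·15) = 15.005 N/mm = 15005 N/m
Wire length L = πDN_a = π·54.0·15 = 2544.7 mm
m = ρ·(πd²/4)·L = 7850 × 47.784×10⁻⁶ m² × 2.5447 m = 0.95452 kg
f_n = ½√(k/m) = 0.5·√(15005/0.95452) = 0.5·√(15720) = 62.69 Hz

62.7 Hz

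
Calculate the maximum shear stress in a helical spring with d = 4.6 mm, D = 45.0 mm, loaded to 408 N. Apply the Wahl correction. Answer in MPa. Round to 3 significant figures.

Spring index C = D/d = 45.0/4.6 = 9.7826
K_W = (4C−1)/(4C−4) + 0.615/C = 38.130/35.130 + 0.0629 = 1.1483
τ₀ = 8FD/(πd³) = 8·408·45.0/(π·4.6³) = 146880/305.79 = 480.33 MPa
τ_max = K·τ₀ = 1.1483 × 480.33 = 551.54 MPa

552 MPa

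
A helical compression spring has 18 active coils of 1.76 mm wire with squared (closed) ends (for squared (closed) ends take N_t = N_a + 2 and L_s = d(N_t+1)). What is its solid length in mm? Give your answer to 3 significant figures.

squared (closed) ends: N_t = N_a + 2 = 18 + 2 = 20
L_s = d·(N_t+1) = 1.76 × 21 = 36.96 mm

37.0 mm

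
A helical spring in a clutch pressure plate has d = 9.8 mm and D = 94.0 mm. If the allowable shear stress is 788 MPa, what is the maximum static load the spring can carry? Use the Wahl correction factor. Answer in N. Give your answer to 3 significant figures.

C = D/d = 94.0/9.8 = 9.5918
K_W = (4C−1)/(4C−4) + 0.615/C = 37.367/34.367 + 0.0641 = 1.1514
τ_max = K·8FD/(πd³) → F_max = τ_allow·πd³/(8DK)
F_max = 788·π·9.8³/(8·94.0·1.1514) = 2.33e+06/865.86 = 2691 N

2690 N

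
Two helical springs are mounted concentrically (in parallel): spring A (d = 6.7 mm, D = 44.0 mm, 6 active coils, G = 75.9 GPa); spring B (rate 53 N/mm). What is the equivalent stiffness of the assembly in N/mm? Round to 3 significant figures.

90.4 N/mm

k_A = Gd⁴/(8D³N_a) = (75.9×10³)(6.7⁴)/(8·44.0³·6) = 37.406 N/mm
Parallel: k_eq = 37.406 + 53 = 90.406 N/mm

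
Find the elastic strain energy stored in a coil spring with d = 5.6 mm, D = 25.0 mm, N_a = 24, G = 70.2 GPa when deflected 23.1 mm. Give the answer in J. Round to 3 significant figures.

k = Gd⁴/(8D³N_a) = (70.2×10³)(5.6⁴)/(8·25.0³·24) = 23.013 N/mm
U = ½kδ² = 0.5 × 23.013 × 23.1² = 6139.9 N·mm = 6.1399 J

6.14 J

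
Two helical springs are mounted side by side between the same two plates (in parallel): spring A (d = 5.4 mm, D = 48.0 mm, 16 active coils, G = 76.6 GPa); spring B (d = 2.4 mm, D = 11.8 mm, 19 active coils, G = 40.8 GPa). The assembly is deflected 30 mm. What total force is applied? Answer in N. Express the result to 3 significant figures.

k_A = Gd⁴/(8D³N_a) = (76.6×10³)(5.4⁴)/(8·48.0³·16) = 4.6012 N/mm
k_B = Gd⁴/(8D³N_a) = (40.8×10³)(2.4⁴)/(8·11.8³·19) = 5.4202 N/mm
Parallel: k_eq = 4.6012 + 5.4202 = 10.021 N/mm
F = k_eq·δ = 10.021·30 = 300.64 N

301 N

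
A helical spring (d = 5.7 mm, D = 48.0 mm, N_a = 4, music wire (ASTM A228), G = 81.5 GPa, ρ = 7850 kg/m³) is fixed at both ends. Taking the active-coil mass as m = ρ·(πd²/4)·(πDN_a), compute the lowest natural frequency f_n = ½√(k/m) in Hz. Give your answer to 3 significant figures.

k = Gd⁴/(8D³N_a) = (81.5×10³)(5.7⁴)/(8·48.0³·4) = 24.31 N/mm = 24310 N/m
Wire length L = πDN_a = π·48.0·4 = 603.19 mm
m = ρ·(πd²/4)·L = 7850 × 25.518×10⁻⁶ m² × 0.60319 m = 0.12083 kg
f_n = ½√(k/m) = 0.5·√(24310/0.12083) = 0.5·√(2.012e+05) = 224.28 Hz

224 Hz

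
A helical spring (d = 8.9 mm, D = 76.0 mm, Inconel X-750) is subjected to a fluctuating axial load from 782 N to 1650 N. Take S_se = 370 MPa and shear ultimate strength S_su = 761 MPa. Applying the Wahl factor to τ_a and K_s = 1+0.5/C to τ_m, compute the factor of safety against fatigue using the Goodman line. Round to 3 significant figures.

1.19

C = D/d = 76.0/8.9 = 8.5393; K_W = (4C−1)/(4C−4)+0.615/C = 1.1715; K_s = 1+0.5/C = 1.0586
F_a = (F_max−F_min)/2 = 434 N; F_m = (F_max+F_min)/2 = 1216 N
τ_a = K_W·8F_aD/(πd³) = 1.1715 × 119.14 = 139.58 MPa
τ_m = K_s·8F_mD/(πd³) = 1.0586 × 333.82 = 353.37 MPa
Goodman: 1/n_f = τ_a/S_se + τ_m/S_su = 139.58/370 + 353.37/761 = 0.37724 + 0.46435 = 0.84159
n_f = 1/0.84159 = 1.188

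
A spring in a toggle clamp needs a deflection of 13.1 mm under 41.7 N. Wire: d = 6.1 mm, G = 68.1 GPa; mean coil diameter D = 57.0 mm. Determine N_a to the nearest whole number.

Required rate k = F/δ = 41.7/13.1 = 3.1832 N/mm
N_a = Gd⁴/(8D³k) = (68.1×10³ × 6.1⁴)/(8 × 57.0³ × 3.1832)
    = 9.42902e+07 / 4.71606e+06 = 19.99 → 20 coils

20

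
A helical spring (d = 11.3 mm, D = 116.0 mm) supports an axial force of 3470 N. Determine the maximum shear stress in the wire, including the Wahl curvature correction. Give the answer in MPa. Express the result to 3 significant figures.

810 MPa

Spring index C = D/d = 116.0/11.3 = 10.2655
K_W = (4C−1)/(4C−4) + 0.615/C = 40.062/37.062 + 0.0599 = 1.1409
τ₀ = 8FD/(πd³) = 8·3470·116.0/(π·11.3³) = 3.22016e+06/4533 = 710.38 MPa
τ_max = K·τ₀ = 1.1409 × 710.38 = 810.44 MPa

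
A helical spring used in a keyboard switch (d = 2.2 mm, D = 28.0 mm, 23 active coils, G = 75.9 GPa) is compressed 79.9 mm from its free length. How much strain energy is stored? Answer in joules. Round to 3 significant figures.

1.41 J

k = Gd⁴/(8D³N_a) = (75.9×10³)(2.2⁴)/(8·28.0³·23) = 0.44019 N/mm
U = ½kδ² = 0.5 × 0.44019 × 79.9² = 1405.1 N·mm = 1.4051 J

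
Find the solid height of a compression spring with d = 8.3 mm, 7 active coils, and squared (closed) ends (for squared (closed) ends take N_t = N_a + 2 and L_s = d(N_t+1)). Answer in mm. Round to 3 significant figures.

83.0 mm

squared (closed) ends: N_t = N_a + 2 = 7 + 2 = 9
L_s = d·(N_t+1) = 8.3 × 10 = 83 mm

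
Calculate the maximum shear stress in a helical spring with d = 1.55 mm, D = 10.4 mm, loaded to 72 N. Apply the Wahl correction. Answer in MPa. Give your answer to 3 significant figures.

626 MPa

Spring index C = D/d = 10.4/1.55 = 6.7097
K_W = (4C−1)/(4C−4) + 0.615/C = 25.839/22.839 + 0.0917 = 1.2230
τ₀ = 8FD/(πd³) = 8·72·10.4/(π·1.55³) = 5990.4/11.699 = 512.05 MPa
τ_max = K·τ₀ = 1.2230 × 512.05 = 626.24 MPa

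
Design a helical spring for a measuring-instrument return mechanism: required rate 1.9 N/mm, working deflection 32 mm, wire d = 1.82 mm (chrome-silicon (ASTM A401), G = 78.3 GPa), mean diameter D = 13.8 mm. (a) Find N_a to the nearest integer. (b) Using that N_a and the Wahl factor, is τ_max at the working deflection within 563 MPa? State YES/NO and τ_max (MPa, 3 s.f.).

(a) 22 coils; (b) YES, τ_max = 414 MPa

N_a = Gd⁴/(8D³k) = (78.3×10³)(1.82⁴)/(8·13.8³·1.9) = 21.51 → N_a = 22
Actual rate k = Gd⁴/(8D³·22) = 1.8574 N/mm
Working load F = kδ = 1.8574·32 = 59.436 N
C = 13.8/1.82 = 7.5824; K_W = (4C−1)/(4C−4)+0.615/C = 1.1950
τ_max = K_W·8FD/(πd³) = 1.1950·346.46 = 414.04 MPa
τ_max ≤ 563 MPa → acceptable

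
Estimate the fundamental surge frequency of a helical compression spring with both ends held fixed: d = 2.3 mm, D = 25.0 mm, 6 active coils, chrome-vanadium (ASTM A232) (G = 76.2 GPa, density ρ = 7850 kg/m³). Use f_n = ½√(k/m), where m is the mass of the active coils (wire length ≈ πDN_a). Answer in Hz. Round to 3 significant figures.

215 Hz

k = Gd⁴/(8D³N_a) = (76.2×10³)(2.3⁴)/(8·25.0³·6) = 2.8432 N/mm = 2843.2 N/m
Wire length L = πDN_a = π·25.0·6 = 471.24 mm
m = ρ·(πd²/4)·L = 7850 × 4.1548×10⁻⁶ m² × 0.47124 m = 0.015369 kg
f_n = ½√(k/m) = 0.5·√(2843.2/0.015369) = 0.5·√(1.8499e+05) = 215.05 Hz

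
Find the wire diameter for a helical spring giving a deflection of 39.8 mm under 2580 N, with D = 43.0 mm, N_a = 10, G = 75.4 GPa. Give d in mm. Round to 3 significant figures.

8.60 mm

Required rate k = F/δ = 2580/39.8 = 64.824 N/mm
d = (8D³N_a·k / G)^(1/4) = (8·43.0³·10·64.824 / (75.4×10³))^0.25
  = (5468.4)^0.25 = 8.5993 mm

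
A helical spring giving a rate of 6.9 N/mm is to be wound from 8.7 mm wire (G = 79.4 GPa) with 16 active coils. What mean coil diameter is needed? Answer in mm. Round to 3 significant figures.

80.2 mm

D = (Gd⁴/(8N_a·k))^(1/3) = (79.4×10³·8.7⁴/(8·16·6.9))^(1/3)
  = (515037)^(1/3) = 80.1579 mm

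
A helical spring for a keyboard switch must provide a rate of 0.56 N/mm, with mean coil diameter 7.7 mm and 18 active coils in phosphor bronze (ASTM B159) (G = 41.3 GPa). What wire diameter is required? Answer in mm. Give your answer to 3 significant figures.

d = (8D³N_a·k / G)^(1/4) = (8·7.7³·18·0.56 / (41.3×10³))^0.25
  = (0.8914)^0.25 = 0.9717 mm

0.972 mm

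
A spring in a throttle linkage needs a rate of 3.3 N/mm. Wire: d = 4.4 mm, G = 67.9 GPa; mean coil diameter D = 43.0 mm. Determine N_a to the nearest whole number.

12

N_a = Gd⁴/(8D³k) = (67.9×10³ × 4.4⁴)/(8 × 43.0³ × 3.3)
    = 2.54496e+07 / 2.09898e+06 = 12.12 → 12 coils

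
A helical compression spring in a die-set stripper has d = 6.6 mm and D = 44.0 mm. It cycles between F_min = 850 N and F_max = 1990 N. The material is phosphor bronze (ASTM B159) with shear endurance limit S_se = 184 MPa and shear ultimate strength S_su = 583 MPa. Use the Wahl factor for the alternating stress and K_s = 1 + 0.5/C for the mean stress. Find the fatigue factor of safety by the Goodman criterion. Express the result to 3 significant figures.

0.400

C = D/d = 44.0/6.6 = 6.6667; K_W = (4C−1)/(4C−4)+0.615/C = 1.2246; K_s = 1+0.5/C = 1.0750
F_a = (F_max−F_min)/2 = 570 N; F_m = (F_max+F_min)/2 = 1420 N
τ_a = K_W·8F_aD/(πd³) = 1.2246 × 222.14 = 272.04 MPa
τ_m = K_s·8F_mD/(πd³) = 1.0750 × 553.41 = 594.92 MPa
Goodman: 1/n_f = τ_a/S_se + τ_m/S_su = 272.04/184 + 594.92/583 = 1.47847 + 1.02044 = 2.4989
n_f = 1/2.4989 = 0.4002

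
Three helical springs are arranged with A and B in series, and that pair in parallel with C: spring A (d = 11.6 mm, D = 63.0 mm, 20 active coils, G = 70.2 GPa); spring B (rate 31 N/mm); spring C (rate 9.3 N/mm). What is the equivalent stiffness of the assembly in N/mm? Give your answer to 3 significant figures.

k_A = Gd⁴/(8D³N_a) = (70.2×10³)(11.6⁴)/(8·63.0³·20) = 31.771 N/mm
Springs A,B series: k_AB = 1/(1/31.771+1/31) = 15.69 N/mm; parallel with C: k_eq = 15.69+9.3 = 24.99 N/mm

25.0 N/mm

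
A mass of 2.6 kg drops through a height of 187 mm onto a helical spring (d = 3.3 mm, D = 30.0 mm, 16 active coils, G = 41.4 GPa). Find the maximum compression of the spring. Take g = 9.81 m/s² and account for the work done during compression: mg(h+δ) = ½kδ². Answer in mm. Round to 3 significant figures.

102 mm

k = Gd⁴/(8D³N_a) = (41.4×10³)(3.3⁴)/(8·30.0³·16) = 1.4206 N/mm
W = mg = 2.6 × 9.81 = 25.506 N
½kδ² − Wδ − Wh = 0 → δ = (W + √(W² + 2kWh))/k
δ = (25.506 + √(650.56 + 13551.8))/1.4206 = (25.506 + 119.17)/1.4206 = 101.84 mm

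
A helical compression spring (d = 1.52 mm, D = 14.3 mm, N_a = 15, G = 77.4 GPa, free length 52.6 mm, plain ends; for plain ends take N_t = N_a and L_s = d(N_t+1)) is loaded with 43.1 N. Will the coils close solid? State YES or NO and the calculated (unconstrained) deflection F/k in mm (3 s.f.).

k = Gd⁴/(8D³N_a) = (77.4×10³)(1.52⁴)/(8·14.3³·15) = 1.1774 N/mm
N_t = 15; L_s = 1.52·16 = 24.32 mm; δ_solid = L₀ − L_s = 52.6 − 24.32 = 28.28 mm
δ = F/k = 43.1/1.1774 = 36.606 mm
δ ≥ δ_solid → spring goes solid

YES, δ = 36.6 mm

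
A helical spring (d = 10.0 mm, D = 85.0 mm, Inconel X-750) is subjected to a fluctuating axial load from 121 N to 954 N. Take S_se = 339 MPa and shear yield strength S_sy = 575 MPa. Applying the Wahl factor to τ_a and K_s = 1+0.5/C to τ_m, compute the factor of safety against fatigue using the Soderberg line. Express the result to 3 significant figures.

C = D/d = 85.0/10.0 = 8.5000; K_W = (4C−1)/(4C−4)+0.615/C = 1.1724; K_s = 1+0.5/C = 1.0588
F_a = (F_max−F_min)/2 = 416.5 N; F_m = (F_max+F_min)/2 = 537.5 N
τ_a = K_W·8F_aD/(πd³) = 1.1724 × 90.152 = 105.69 MPa
τ_m = K_s·8F_mD/(πd³) = 1.0588 × 116.34 = 123.19 MPa
Soderberg: 1/n_f = τ_a/S_se + τ_m/S_sy = 105.69/339 + 123.19/575 = 0.31177 + 0.21424 = 0.52601
n_f = 1/0.52601 = 1.901

1.90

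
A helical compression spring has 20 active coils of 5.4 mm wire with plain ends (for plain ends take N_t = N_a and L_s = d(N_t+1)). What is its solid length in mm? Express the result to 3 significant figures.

plain ends: N_t = N_a = 20
L_s = d·(N_t+1) = 5.4 × 21 = 113.4 mm

113 mm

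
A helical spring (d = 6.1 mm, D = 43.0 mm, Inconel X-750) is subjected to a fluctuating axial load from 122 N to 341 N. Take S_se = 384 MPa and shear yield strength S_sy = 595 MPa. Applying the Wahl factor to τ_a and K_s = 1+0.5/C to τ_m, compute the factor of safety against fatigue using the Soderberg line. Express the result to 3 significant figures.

C = D/d = 43.0/6.1 = 7.0492; K_W = (4C−1)/(4C−4)+0.615/C = 1.2112; K_s = 1+0.5/C = 1.0709
F_a = (F_max−F_min)/2 = 109.5 N; F_m = (F_max+F_min)/2 = 231.5 N
τ_a = K_W·8F_aD/(πd³) = 1.2112 × 52.824 = 63.982 MPa
τ_m = K_s·8F_mD/(πd³) = 1.0709 × 111.68 = 119.6 MPa
Soderberg: 1/n_f = τ_a/S_se + τ_m/S_sy = 63.982/384 + 119.6/595 = 0.16662 + 0.20101 = 0.36763
n_f = 1/0.36763 = 2.72

2.72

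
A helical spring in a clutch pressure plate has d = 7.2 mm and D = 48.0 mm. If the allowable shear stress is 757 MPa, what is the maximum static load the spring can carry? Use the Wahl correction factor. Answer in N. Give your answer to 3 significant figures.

C = D/d = 48.0/7.2 = 6.6667
K_W = (4C−1)/(4C−4) + 0.615/C = 25.667/22.667 + 0.0923 = 1.2246
τ_max = K·8FD/(πd³) → F_max = τ_allow·πd³/(8DK)
F_max = 757·π·7.2³/(8·48.0·1.2246) = 8.8765e+05/470.25 = 1887.6 N

1890 N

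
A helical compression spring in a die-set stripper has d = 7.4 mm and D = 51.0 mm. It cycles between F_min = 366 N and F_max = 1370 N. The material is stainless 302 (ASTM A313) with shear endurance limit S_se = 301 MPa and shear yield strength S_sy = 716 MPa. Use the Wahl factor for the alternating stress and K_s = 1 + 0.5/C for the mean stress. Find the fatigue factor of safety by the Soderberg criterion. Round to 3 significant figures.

0.937

C = D/d = 51.0/7.4 = 6.8919; K_W = (4C−1)/(4C−4)+0.615/C = 1.2165; K_s = 1+0.5/C = 1.0725
F_a = (F_max−F_min)/2 = 502 N; F_m = (F_max+F_min)/2 = 868 N
τ_a = K_W·8F_aD/(πd³) = 1.2165 × 160.89 = 195.72 MPa
τ_m = K_s·8F_mD/(πd³) = 1.0725 × 278.19 = 298.37 MPa
Soderberg: 1/n_f = τ_a/S_se + τ_m/S_sy = 195.72/301 + 298.37/716 = 0.65024 + 0.41671 = 1.067
n_f = 1/1.067 = 0.9372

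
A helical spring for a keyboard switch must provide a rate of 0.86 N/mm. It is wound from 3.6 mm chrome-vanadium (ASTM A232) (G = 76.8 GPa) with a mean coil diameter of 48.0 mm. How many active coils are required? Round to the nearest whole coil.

N_a = Gd⁴/(8D³k) = (76.8×10³ × 3.6⁴)/(8 × 48.0³ × 0.86)
    = 1.28995e+07 / 760873 = 16.95 → 17 coils

17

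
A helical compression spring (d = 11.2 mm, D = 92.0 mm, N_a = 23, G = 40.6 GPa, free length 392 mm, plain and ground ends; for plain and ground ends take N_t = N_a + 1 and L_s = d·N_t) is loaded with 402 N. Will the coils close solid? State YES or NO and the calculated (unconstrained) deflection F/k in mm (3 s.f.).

k = Gd⁴/(8D³N_a) = (40.6×10³)(11.2⁴)/(8·92.0³·23) = 4.4588 N/mm
N_t = 24; L_s = 11.2·24 = 268.8 mm; δ_solid = L₀ − L_s = 392 − 268.8 = 123.2 mm
δ = F/k = 402/4.4588 = 90.159 mm
δ < δ_solid → spring does not go solid

NO, δ = 90.2 mm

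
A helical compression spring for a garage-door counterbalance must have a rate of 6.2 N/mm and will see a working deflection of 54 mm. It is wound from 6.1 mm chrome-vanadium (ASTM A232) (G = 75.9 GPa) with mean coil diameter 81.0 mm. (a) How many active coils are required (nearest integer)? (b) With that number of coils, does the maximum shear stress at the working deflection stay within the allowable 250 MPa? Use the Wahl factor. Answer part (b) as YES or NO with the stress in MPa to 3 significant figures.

(a) 4 coils; (b) NO, τ_max = 336 MPa

N_a = Gd⁴/(8D³k) = (75.9×10³)(6.1⁴)/(8·81.0³·6.2) = 3.987 → N_a = 4
Actual rate k = Gd⁴/(8D³·4) = 6.1795 N/mm
Working load F = kδ = 6.1795·54 = 333.7 N
C = 81.0/6.1 = 13.2787; K_W = (4C−1)/(4C−4)+0.615/C = 1.1074
τ_max = K_W·8FD/(πd³) = 1.1074·303.24 = 335.81 MPa
τ_max > 250 MPa → exceeds allowable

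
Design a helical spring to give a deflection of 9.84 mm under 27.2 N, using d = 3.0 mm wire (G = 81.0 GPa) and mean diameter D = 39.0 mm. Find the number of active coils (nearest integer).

5

Required rate k = F/δ = 27.2/9.84 = 2.7642 N/mm
N_a = Gd⁴/(8D³k) = (81.0×10³ × 3.0⁴)/(8 × 39.0³ × 2.7642)
    = 6.561e+06 / 1.31177e+06 = 5.002 → 5 coils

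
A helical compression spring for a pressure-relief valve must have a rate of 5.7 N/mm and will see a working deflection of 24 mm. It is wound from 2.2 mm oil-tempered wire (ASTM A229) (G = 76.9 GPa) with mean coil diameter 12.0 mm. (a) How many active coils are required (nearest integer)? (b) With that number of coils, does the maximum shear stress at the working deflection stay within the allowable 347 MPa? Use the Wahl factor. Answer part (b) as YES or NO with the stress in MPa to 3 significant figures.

(a) 23 coils; (b) NO, τ_max = 500 MPa

N_a = Gd⁴/(8D³k) = (76.9×10³)(2.2⁴)/(8·12.0³·5.7) = 22.86 → N_a = 23
Actual rate k = Gd⁴/(8D³·23) = 5.6657 N/mm
Working load F = kδ = 5.6657·24 = 135.98 N
C = 12.0/2.2 = 5.4545; K_W = (4C−1)/(4C−4)+0.615/C = 1.2811
τ_max = K_W·8FD/(πd³) = 1.2811·390.23 = 499.93 MPa
τ_max > 347 MPa → exceeds allowable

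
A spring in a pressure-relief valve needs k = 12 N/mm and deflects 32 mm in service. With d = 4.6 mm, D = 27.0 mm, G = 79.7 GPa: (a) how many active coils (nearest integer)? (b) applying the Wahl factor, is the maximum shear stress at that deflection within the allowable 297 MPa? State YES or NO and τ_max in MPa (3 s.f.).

(a) 19 coils; (b) NO, τ_max = 339 MPa

N_a = Gd⁴/(8D³k) = (79.7×10³)(4.6⁴)/(8·27.0³·12) = 18.89 → N_a = 19
Actual rate k = Gd⁴/(8D³·19) = 11.928 N/mm
Working load F = kδ = 11.928·32 = 381.68 N
C = 27.0/4.6 = 5.8696; K_W = (4C−1)/(4C−4)+0.615/C = 1.2588
τ_max = K_W·8FD/(πd³) = 1.2588·269.61 = 339.38 MPa
τ_max > 297 MPa → exceeds allowable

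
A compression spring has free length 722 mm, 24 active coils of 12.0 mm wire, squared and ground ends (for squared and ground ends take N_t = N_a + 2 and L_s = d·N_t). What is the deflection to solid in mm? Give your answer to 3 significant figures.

410 mm

N_t = 26; L_s = 12.0·26 = 312 mm
δ_solid = L₀ − L_s = 722 − 312 = 410 mm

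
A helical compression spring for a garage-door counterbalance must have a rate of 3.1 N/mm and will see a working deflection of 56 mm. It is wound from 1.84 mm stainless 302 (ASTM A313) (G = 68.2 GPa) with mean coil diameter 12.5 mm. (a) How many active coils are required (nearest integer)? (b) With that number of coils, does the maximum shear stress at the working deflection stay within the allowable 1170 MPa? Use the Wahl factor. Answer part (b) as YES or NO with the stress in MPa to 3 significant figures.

(a) 16 coils; (b) YES, τ_max = 1090 MPa

N_a = Gd⁴/(8D³k) = (68.2×10³)(1.84⁴)/(8·12.5³·3.1) = 16.14 → N_a = 16
Actual rate k = Gd⁴/(8D³·16) = 3.1269 N/mm
Working load F = kδ = 3.1269·56 = 175.11 N
C = 12.5/1.84 = 6.7935; K_W = (4C−1)/(4C−4)+0.615/C = 1.2200
τ_max = K_W·8FD/(πd³) = 1.2200·894.75 = 1091.6 MPa
τ_max ≤ 1170 MPa → acceptable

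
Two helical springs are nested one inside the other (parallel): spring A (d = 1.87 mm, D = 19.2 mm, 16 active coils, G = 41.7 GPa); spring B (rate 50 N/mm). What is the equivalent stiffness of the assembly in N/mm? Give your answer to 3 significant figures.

k_A = Gd⁴/(8D³N_a) = (41.7×10³)(1.87⁴)/(8·19.2³·16) = 0.56285 N/mm
Parallel: k_eq = 0.56285 + 50 = 50.563 N/mm

50.6 N/mm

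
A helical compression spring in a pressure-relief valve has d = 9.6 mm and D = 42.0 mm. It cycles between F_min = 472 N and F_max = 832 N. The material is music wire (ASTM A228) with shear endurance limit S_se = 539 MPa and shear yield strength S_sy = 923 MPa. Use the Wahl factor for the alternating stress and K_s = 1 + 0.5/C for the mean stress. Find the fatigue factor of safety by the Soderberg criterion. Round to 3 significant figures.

6.66

C = D/d = 42.0/9.6 = 4.3750; K_W = (4C−1)/(4C−4)+0.615/C = 1.3628; K_s = 1+0.5/C = 1.1143
F_a = (F_max−F_min)/2 = 180 N; F_m = (F_max+F_min)/2 = 652 N
τ_a = K_W·8F_aD/(πd³) = 1.3628 × 21.759 = 29.654 MPa
τ_m = K_s·8F_mD/(πd³) = 1.1143 × 78.818 = 87.825 MPa
Soderberg: 1/n_f = τ_a/S_se + τ_m/S_sy = 29.654/539 + 87.825/923 = 0.05502 + 0.09515 = 0.15017
n_f = 1/0.15017 = 6.659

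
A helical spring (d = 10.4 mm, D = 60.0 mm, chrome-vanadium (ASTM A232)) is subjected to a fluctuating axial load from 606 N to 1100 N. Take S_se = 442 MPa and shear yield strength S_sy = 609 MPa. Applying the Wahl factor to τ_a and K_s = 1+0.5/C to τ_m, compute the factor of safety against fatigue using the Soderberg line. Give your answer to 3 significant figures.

3.30

C = D/d = 60.0/10.4 = 5.7692; K_W = (4C−1)/(4C−4)+0.615/C = 1.2639; K_s = 1+0.5/C = 1.0867
F_a = (F_max−F_min)/2 = 247 N; F_m = (F_max+F_min)/2 = 853 N
τ_a = K_W·8F_aD/(πd³) = 1.2639 × 33.55 = 42.402 MPa
τ_m = K_s·8F_mD/(πd³) = 1.0867 × 115.86 = 125.9 MPa
Soderberg: 1/n_f = τ_a/S_se + τ_m/S_sy = 42.402/442 + 125.9/609 = 0.09593 + 0.20674 = 0.30267
n_f = 1/0.30267 = 3.304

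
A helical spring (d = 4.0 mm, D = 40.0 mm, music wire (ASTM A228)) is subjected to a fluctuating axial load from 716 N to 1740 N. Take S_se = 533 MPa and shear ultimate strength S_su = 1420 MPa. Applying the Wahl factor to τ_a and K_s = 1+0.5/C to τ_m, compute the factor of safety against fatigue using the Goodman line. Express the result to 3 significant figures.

C = D/d = 40.0/4.0 = 10.0000; K_W = (4C−1)/(4C−4)+0.615/C = 1.1448; K_s = 1+0.5/C = 1.0500
F_a = (F_max−F_min)/2 = 512 N; F_m = (F_max+F_min)/2 = 1228 N
τ_a = K_W·8F_aD/(πd³) = 1.1448 × 814.87 = 932.89 MPa
τ_m = K_s·8F_mD/(πd³) = 1.0500 × 1954.4 = 2052.1 MPa
Goodman: 1/n_f = τ_a/S_se + τ_m/S_su = 932.89/533 + 2052.1/1420 = 1.75027 + 1.44517 = 3.1954
n_f = 1/3.1954 = 0.3129

0.313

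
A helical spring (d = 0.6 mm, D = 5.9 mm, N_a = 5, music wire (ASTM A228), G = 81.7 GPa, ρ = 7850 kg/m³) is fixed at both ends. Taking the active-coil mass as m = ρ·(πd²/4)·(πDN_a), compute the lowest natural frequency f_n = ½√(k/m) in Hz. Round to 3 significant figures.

k = Gd⁴/(8D³N_a) = (81.7×10³)(0.6⁴)/(8·5.9³·5) = 1.2889 N/mm = 1288.9 N/m
Wire length L = πDN_a = π·5.9·5 = 92.677 mm
m = ρ·(πd²/4)·L = 7850 × 0.28274×10⁻⁶ m² × 0.092677 m = 0.0002057 kg
f_n = ½√(k/m) = 0.5·√(1288.9/0.0002057) = 0.5·√(6.2658e+06) = 1251.6 Hz

1250 Hz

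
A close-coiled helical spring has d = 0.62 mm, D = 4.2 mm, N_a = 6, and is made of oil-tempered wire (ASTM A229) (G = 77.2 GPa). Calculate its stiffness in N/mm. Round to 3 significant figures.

3.21 N/mm

k = Gd⁴/(8D³N_a) = (77.2×10³ × 0.62⁴) / (8 × 4.2³ × 6)
  = 11407.3 / 3556.22 = 3.2077 N/mm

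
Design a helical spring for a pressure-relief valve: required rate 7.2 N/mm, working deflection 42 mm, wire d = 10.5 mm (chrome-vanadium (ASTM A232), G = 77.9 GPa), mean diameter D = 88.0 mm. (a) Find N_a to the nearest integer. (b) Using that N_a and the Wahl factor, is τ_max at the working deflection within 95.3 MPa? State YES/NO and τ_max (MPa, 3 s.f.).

N_a = Gd⁴/(8D³k) = (77.9×10³)(10.5⁴)/(8·88.0³·7.2) = 24.12 → N_a = 24
Actual rate k = Gd⁴/(8D³·24) = 7.2368 N/mm
Working load F = kδ = 7.2368·42 = 303.94 N
C = 88.0/10.5 = 8.3810; K_W = (4C−1)/(4C−4)+0.615/C = 1.1750
τ_max = K_W·8FD/(πd³) = 1.1750·58.837 = 69.133 MPa
τ_max ≤ 95.3 MPa → acceptable

(a) 24 coils; (b) YES, τ_max = 69.1 MPa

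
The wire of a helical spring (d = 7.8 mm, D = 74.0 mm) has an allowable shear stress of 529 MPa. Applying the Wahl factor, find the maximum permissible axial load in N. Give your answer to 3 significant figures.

C = D/d = 74.0/7.8 = 9.4872
K_W = (4C−1)/(4C−4) + 0.615/C = 36.949/33.949 + 0.0648 = 1.1532
τ_max = K·8FD/(πd³) → F_max = τ_allow·πd³/(8DK)
F_max = 529·π·7.8³/(8·74.0·1.1532) = 7.8866e+05/682.69 = 1155.2 N

1160 N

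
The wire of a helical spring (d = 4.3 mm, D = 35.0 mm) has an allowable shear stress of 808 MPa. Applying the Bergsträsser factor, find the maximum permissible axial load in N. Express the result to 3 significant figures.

617 N

C = D/d = 35.0/4.3 = 8.1395
K_B = (4C+2)/(4C−3) = 34.558/29.558 = 1.1692
τ_max = K·8FD/(πd³) → F_max = τ_allow·πd³/(8DK)
F_max = 808·π·4.3³/(8·35.0·1.1692) = 2.0182e+05/327.36 = 616.5 N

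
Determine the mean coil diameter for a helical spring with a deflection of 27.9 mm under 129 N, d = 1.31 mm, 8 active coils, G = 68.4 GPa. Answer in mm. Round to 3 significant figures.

Required rate k = F/δ = 129/27.9 = 4.6237 N/mm
D = (Gd⁴/(8N_a·k))^(1/3) = (68.4×10³·1.31⁴/(8·8·4.6237))^(1/3)
  = (680.731)^(1/3) = 8.7968 mm

8.80 mm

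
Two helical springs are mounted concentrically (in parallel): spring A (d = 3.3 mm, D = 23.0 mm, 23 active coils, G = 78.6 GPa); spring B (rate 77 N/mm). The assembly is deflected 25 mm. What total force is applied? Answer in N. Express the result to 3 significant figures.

k_A = Gd⁴/(8D³N_a) = (78.6×10³)(3.3⁴)/(8·23.0³·23) = 4.1637 N/mm
Parallel: k_eq = 4.1637 + 77 = 81.164 N/mm
F = k_eq·δ = 81.164·25 = 2029.1 N

2030 N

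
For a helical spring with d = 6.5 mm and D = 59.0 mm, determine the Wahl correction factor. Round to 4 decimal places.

C = D/d = 59.0/6.5 = 9.0769
K_W = (4C−1)/(4C−4) + 0.615/C = 35.308/32.308 + 0.0678 = 1.1606

1.1606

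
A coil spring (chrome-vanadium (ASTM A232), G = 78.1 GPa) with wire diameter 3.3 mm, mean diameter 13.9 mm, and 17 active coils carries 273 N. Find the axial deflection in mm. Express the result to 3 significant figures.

k = Gd⁴/(8D³N_a) = (78.1×10³)(3.3⁴)/(8·13.9³·17) = 25.358 N/mm
δ = F/k = 273 / 25.358 = 10.766 mm

10.8 mm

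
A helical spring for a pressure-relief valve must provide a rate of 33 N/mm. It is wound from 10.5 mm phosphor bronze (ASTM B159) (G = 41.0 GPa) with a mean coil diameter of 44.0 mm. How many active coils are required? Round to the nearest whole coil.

N_a = Gd⁴/(8D³k) = (41.0×10³ × 10.5⁴)/(8 × 44.0³ × 33)
    = 4.98358e+08 / 2.24886e+07 = 22.16 → 22 coils

22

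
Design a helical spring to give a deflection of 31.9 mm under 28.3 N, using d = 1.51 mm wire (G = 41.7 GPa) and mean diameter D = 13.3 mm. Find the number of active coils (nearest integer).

13

Required rate k = F/δ = 28.3/31.9 = 0.88715 N/mm
N_a = Gd⁴/(8D³k) = (41.7×10³ × 1.51⁴)/(8 × 13.3³ × 0.88715)
    = 216792 / 16697.1 = 12.98 → 13 coils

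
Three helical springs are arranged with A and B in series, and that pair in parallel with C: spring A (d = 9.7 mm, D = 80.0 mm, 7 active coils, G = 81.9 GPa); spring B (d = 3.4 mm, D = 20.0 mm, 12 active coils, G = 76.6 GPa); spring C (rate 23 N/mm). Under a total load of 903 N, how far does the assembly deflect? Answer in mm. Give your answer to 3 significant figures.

k_A = Gd⁴/(8D³N_a) = (81.9×10³)(9.7⁴)/(8·80.0³·7) = 25.288 N/mm
k_B = Gd⁴/(8D³N_a) = (76.6×10³)(3.4⁴)/(8·20.0³·12) = 13.329 N/mm
Springs A,B series: k_AB = 1/(1/25.288+1/13.329) = 8.7282 N/mm; parallel with C: k_eq = 8.7282+23 = 31.728 N/mm
δ = F/k_eq = 903/31.728 = 28.461 mm

28.5 mm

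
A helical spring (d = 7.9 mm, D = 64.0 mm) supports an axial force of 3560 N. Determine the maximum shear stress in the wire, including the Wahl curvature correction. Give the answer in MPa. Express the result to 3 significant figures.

Spring index C = D/d = 64.0/7.9 = 8.1013
K_W = (4C−1)/(4C−4) + 0.615/C = 31.405/28.405 + 0.0759 = 1.1815
τ₀ = 8FD/(πd³) = 8·3560·64.0/(π·7.9³) = 1.82272e+06/1548.9 = 1176.8 MPa
τ_max = K·τ₀ = 1.1815 × 1176.8 = 1390.4 MPa

1390 MPa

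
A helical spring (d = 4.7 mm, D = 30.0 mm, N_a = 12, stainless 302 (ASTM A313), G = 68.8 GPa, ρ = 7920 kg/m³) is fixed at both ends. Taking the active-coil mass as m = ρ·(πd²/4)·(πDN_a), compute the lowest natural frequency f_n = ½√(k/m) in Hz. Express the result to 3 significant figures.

k = Gd⁴/(8D³N_a) = (68.8×10³)(4.7⁴)/(8·30.0³·12) = 12.952 N/mm = 12952 N/m
Wire length L = πDN_a = π·30.0·12 = 1131 mm
m = ρ·(πd²/4)·L = 7920 × 17.349×10⁻⁶ m² × 1.131 m = 0.1554 kg
f_n = ½√(k/m) = 0.5·√(12952/0.1554) = 0.5·√(83345) = 144.35 Hz

144 Hz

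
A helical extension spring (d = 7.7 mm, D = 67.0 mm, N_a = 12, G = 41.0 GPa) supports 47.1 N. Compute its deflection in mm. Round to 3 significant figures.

9.44 mm

k = Gd⁴/(8D³N_a) = (41.0×10³)(7.7⁴)/(8·67.0³·12) = 4.9917 N/mm
δ = F/k = 47.1 / 4.9917 = 9.4356 mm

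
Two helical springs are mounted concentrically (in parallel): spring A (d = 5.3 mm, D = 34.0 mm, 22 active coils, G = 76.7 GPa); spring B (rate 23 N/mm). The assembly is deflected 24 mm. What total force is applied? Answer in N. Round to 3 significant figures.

762 N

k_A = Gd⁴/(8D³N_a) = (76.7×10³)(5.3⁴)/(8·34.0³·22) = 8.7488 N/mm
Parallel: k_eq = 8.7488 + 23 = 31.749 N/mm
F = k_eq·δ = 31.749·24 = 761.97 N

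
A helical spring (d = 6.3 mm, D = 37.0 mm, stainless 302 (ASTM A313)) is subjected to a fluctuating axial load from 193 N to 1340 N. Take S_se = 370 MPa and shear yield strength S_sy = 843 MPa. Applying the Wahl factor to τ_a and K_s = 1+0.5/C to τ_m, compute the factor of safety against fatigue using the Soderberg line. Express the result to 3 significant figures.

0.903

C = D/d = 37.0/6.3 = 5.8730; K_W = (4C−1)/(4C−4)+0.615/C = 1.2586; K_s = 1+0.5/C = 1.0851
F_a = (F_max−F_min)/2 = 573.5 N; F_m = (F_max+F_min)/2 = 766.5 N
τ_a = K_W·8F_aD/(πd³) = 1.2586 × 216.1 = 271.99 MPa
τ_m = K_s·8F_mD/(πd³) = 1.0851 × 288.82 = 313.41 MPa
Soderberg: 1/n_f = τ_a/S_se + τ_m/S_sy = 271.99/370 + 313.41/843 = 0.73510 + 0.37178 = 1.1069
n_f = 1/1.1069 = 0.9034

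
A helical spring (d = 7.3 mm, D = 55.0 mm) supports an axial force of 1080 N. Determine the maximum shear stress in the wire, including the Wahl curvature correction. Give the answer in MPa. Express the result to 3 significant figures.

465 MPa

Spring index C = D/d = 55.0/7.3 = 7.5342
K_W = (4C−1)/(4C−4) + 0.615/C = 29.137/26.137 + 0.0816 = 1.1964
τ₀ = 8FD/(πd³) = 8·1080·55.0/(π·7.3³) = 475200/1222.1 = 388.83 MPa
τ_max = K·τ₀ = 1.1964 × 388.83 = 465.2 MPa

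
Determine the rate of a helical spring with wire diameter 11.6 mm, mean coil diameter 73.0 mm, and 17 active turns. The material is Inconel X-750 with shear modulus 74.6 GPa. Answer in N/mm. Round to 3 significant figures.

k = Gd⁴/(8D³N_a) = (74.6×10³ × 11.6⁴) / (8 × 73.0³ × 17)
  = 1.35074e+09 / 5.29063e+07 = 25.531 N/mm

25.5 N/mm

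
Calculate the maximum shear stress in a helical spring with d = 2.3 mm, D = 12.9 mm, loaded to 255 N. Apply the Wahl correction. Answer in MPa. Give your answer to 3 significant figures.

876 MPa

Spring index C = D/d = 12.9/2.3 = 5.6087
K_W = (4C−1)/(4C−4) + 0.615/C = 21.435/18.435 + 0.1097 = 1.2724
τ₀ = 8FD/(πd³) = 8·255·12.9/(π·2.3³) = 26316/38.224 = 688.47 MPa
τ_max = K·τ₀ = 1.2724 × 688.47 = 876 MPa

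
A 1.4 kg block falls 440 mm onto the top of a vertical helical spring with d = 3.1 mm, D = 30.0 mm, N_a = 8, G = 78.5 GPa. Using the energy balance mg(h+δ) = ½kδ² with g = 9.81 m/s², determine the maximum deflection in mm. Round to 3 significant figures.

57.0 mm

k = Gd⁴/(8D³N_a) = (78.5×10³)(3.1⁴)/(8·30.0³·8) = 4.1954 N/mm
W = mg = 1.4 × 9.81 = 13.734 N
½kδ² − Wδ − Wh = 0 → δ = (W + √(W² + 2kWh))/k
δ = (13.734 + √(188.62 + 50705.2))/4.1954 = (13.734 + 225.6)/4.1954 = 57.046 mm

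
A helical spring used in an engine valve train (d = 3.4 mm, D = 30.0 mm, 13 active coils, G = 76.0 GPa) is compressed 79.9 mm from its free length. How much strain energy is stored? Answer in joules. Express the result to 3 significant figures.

11.5 J

k = Gd⁴/(8D³N_a) = (76.0×10³)(3.4⁴)/(8·30.0³·13) = 3.6169 N/mm
U = ½kδ² = 0.5 × 3.6169 × 79.9² = 11545 N·mm = 11.545 J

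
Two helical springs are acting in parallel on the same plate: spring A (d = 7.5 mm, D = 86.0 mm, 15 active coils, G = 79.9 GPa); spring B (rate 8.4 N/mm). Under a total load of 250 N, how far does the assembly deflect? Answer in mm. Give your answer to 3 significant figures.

k_A = Gd⁴/(8D³N_a) = (79.9×10³)(7.5⁴)/(8·86.0³·15) = 3.3122 N/mm
Parallel: k_eq = 3.3122 + 8.4 = 11.712 N/mm
δ = F/k_eq = 250/11.712 = 21.345 mm

21.3 mm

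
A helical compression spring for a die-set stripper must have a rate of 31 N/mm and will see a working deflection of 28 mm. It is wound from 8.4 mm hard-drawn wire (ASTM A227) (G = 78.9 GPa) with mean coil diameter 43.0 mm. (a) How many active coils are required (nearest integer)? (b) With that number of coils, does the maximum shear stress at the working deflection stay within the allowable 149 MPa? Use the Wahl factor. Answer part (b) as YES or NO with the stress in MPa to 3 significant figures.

(a) 20 coils; (b) NO, τ_max = 208 MPa

N_a = Gd⁴/(8D³k) = (78.9×10³)(8.4⁴)/(8·43.0³·31) = 19.92 → N_a = 20
Actual rate k = Gd⁴/(8D³·20) = 30.879 N/mm
Working load F = kδ = 30.879·28 = 864.62 N
C = 43.0/8.4 = 5.1190; K_W = (4C−1)/(4C−4)+0.615/C = 1.3022
τ_max = K_W·8FD/(πd³) = 1.3022·159.73 = 208.01 MPa
τ_max > 149 MPa → exceeds allowable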